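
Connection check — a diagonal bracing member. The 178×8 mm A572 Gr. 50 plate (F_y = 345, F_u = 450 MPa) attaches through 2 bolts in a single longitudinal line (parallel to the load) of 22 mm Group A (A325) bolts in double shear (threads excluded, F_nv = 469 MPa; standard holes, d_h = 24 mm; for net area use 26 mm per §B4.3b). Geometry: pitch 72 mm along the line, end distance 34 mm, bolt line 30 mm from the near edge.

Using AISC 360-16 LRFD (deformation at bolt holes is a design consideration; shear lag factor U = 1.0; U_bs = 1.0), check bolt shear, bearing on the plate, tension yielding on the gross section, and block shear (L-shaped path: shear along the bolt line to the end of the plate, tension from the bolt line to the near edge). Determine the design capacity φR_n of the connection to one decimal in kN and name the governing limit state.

Bolt shear: A_b = π(22)²/4 = 380.13 mm². φR_n = 0.75 × 469 × 380.13 × 2 × 2 = 534.8 kN.
Bearing (8 mm plate, F_u = 450 MPa): end bolts L_c = 34 − 24/2 = 22, R_n = min(1.2×22×8×450, 2.4×22×8×450) = 95.04 kN/bolt; interior L_c = 72 − 24 = 48, R_n = 190.08 kN/bolt. φR_n = 0.75 × (1×95.04 + 1×190.08) = 213.8 kN.
Tension yield (gross): A_g = 178×8 = 1424 mm². φR_n = 0.90 × 345 × 1424 = 442.2 kN.
Block shear: shear path 1×[34+1×72] = 1×106 mm, A_gv = 848, A_nv = 1×(106 − 1.5×26)×8 = 536 mm²; tension to near edge: (30 − 0.5×26)×8 = 136 mm². R_n = min(0.6×450×536, 0.6×345×848) + 1.0×450×136 = min(144.72, 175.54) + 61.2 = 205.92 kN. φR_n = 0.75 × 205.92 = 154.4 kN.
Governing: min(534.8, 213.8, 442.2, 154.4) = 154.4 kN → block shear.

154.4 kN (block shear governs)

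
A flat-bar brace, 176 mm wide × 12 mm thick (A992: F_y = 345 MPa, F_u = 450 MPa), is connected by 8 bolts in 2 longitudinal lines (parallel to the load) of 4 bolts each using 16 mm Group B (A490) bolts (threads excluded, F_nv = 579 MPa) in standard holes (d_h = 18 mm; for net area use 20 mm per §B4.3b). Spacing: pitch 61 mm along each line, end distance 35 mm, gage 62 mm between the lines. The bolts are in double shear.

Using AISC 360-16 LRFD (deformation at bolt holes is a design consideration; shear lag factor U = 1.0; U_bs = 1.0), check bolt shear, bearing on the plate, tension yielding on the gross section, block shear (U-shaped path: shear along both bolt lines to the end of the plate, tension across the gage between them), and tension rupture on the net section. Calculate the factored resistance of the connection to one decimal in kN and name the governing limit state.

Bolt shear: A_b = π(16)²/4 = 201.06 mm². φR_n = 0.75 × 579 × 201.06 × 8 × 2 = 1397.0 kN.
Bearing (12 mm plate, F_u = 450 MPa): end bolts L_c = 35 − 18/2 = 26, R_n = min(1.2×26×12×450, 2.4×16×12×450) = 168.48 kN/bolt; interior L_c = 61 − 18 = 43, R_n = 207.36 kN/bolt. φR_n = 0.75 × (2×168.48 + 6×207.36) = 1185.8 kN.
Tension yield (gross): A_g = 176×12 = 2112 mm². φR_n = 0.90 × 345 × 2112 = 655.8 kN.
Block shear: shear path 2×[35+3×61] = 2×218 mm, A_gv = 5232, A_nv = 2×(218 − 3.5×20)×12 = 3552 mm²; tension across gage: (62 − 1×20)×12 = 504 mm². R_n = min(0.6×450×3552, 0.6×345×5232) + 1.0×450×504 = min(959.04, 1083) + 226.8 = 1185.8 kN. φR_n = 0.75 × 1185.8 = 889.4 kN.
Tension rupture (net): A_n = (176 − 2×20)×12 = 1632 mm² (U = 1.0, A_e = A_n). φR_n = 0.75 × 450 × 1632 = 550.8 kN.
Governing: min(1397.0, 1185.8, 655.8, 889.4, 550.8) = 550.8 kN → net-section rupture.

550.8 kN (net-section rupture governs)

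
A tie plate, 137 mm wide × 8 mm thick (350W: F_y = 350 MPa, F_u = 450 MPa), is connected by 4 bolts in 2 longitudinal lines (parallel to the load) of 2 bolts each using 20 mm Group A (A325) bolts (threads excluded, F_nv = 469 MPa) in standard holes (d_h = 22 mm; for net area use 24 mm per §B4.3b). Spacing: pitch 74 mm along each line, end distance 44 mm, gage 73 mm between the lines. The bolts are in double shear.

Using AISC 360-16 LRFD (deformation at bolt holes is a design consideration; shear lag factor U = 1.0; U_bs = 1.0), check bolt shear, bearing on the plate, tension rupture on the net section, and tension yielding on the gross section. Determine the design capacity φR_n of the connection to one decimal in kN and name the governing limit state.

Bolt shear: A_b = π(20)²/4 = 314.16 mm². φR_n = 0.75 × 469 × 314.16 × 4 × 2 = 884.0 kN.
Bearing (8 mm plate, F_u = 450 MPa): end bolts L_c = 44 − 22/2 = 33, R_n = min(1.2×33×8×450, 2.4×20×8×450) = 142.56 kN/bolt; interior L_c = 74 − 22 = 52, R_n = 172.8 kN/bolt. φR_n = 0.75 × (2×142.56 + 2×172.8) = 473.0 kN.
Tension rupture (net): A_n = (137 − 2×24)×8 = 712 mm² (U = 1.0, A_e = A_n). φR_n = 0.75 × 450 × 712 = 240.3 kN.
Tension yield (gross): A_g = 137×8 = 1096 mm². φR_n = 0.90 × 350 × 1096 = 345.2 kN.
Governing: min(884.0, 473.0, 240.3, 345.2) = 240.3 kN → net-section rupture.

240.3 kN (net-section rupture governs)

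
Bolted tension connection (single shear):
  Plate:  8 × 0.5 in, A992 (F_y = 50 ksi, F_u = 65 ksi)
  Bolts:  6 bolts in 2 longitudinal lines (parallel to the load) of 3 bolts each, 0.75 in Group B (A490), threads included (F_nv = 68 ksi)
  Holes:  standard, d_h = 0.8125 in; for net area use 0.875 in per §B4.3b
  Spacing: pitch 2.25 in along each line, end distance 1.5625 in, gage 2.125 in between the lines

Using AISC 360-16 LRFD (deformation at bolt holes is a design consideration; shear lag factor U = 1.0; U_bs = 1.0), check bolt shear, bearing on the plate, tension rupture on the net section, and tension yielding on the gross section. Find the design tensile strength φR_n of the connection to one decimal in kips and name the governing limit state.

135.2 kips (bolt shear governs)

Bolt shear: A_b = π(0.75)²/4 = 0.44179 in². φR_n = 0.75 × 68 × 0.44179 × 6 × 1 = 135.2 kips.
Bearing (0.5 in plate, F_u = 65 ksi): end bolts L_c = 1.5625 − 0.8125/2 = 1.15625, R_n = min(1.2×1.15625×0.5×65, 2.4×0.75×0.5×65) = 45.094 kips/bolt; interior L_c = 2.25 − 0.8125 = 1.4375, R_n = 56.063 kips/bolt. φR_n = 0.75 × (2×45.094 + 4×56.063) = 235.8 kips.
Tension rupture (net): A_n = (8 − 2×0.875)×0.5 = 3.125 in² (U = 1.0, A_e = A_n). φR_n = 0.75 × 65 × 3.125 = 152.3 kips.
Tension yield (gross): A_g = 8×0.5 = 4 in². φR_n = 0.90 × 50 × 4 = 180.0 kips.
Governing: min(135.2, 235.8, 152.3, 180.0) = 135.2 kips → bolt shear.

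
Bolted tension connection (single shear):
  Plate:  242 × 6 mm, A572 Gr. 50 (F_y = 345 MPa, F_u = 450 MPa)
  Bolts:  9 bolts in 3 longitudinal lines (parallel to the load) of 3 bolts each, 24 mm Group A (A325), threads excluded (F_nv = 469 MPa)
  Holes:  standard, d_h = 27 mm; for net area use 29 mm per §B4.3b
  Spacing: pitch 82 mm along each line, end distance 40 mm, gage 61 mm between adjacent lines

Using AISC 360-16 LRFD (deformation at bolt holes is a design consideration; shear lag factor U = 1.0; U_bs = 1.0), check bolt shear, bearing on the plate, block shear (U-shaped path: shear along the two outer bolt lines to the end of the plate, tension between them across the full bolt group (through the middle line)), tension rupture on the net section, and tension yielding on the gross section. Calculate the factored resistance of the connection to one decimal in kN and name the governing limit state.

313.9 kN (net-section rupture governs)

Bolt shear: A_b = π(24)²/4 = 452.39 mm². φR_n = 0.75 × 469 × 452.39 × 9 × 1 = 1432.2 kN.
Bearing (6 mm plate, F_u = 450 MPa): end bolts L_c = 40 − 27/2 = 26.5, R_n = min(1.2×26.5×6×450, 2.4×24×6×450) = 85.86 kN/bolt; interior L_c = 82 − 27 = 55, R_n = 155.52 kN/bolt. φR_n = 0.75 × (3×85.86 + 6×155.52) = 893.0 kN.
Block shear: shear path 2×[40+2×82] = 2×204 mm, A_gv = 2448, A_nv = 2×(204 − 2.5×29)×6 = 1578 mm²; tension across gage: (122 − 2×29)×6 = 384 mm². R_n = min(0.6×450×1578, 0.6×345×2448) + 1.0×450×384 = min(426.06, 506.74) + 172.8 = 598.86 kN. φR_n = 0.75 × 598.86 = 449.1 kN.
Tension rupture (net): A_n = (242 − 3×29)×6 = 930 mm² (U = 1.0, A_e = A_n). φR_n = 0.75 × 450 × 930 = 313.9 kN.
Tension yield (gross): A_g = 242×6 = 1452 mm². φR_n = 0.90 × 345 × 1452 = 450.8 kN.
Governing: min(1432.2, 893.0, 449.1, 313.9, 450.8) = 313.9 kN → net-section rupture.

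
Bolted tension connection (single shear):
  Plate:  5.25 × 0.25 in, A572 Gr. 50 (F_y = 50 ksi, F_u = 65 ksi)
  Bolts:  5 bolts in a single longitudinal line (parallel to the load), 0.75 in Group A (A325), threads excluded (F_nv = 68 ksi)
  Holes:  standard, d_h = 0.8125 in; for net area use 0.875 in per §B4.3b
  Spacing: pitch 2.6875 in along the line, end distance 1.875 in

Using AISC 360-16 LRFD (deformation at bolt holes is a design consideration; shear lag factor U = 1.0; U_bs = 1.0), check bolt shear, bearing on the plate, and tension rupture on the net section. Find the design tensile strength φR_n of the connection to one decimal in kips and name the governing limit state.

53.3 kips (net-section rupture governs)

Bolt shear: A_b = π(0.75)²/4 = 0.44179 in². φR_n = 0.75 × 68 × 0.44179 × 5 × 1 = 112.7 kips.
Bearing (0.25 in plate, F_u = 65 ksi): end bolts L_c = 1.875 − 0.8125/2 = 1.46875, R_n = min(1.2×1.46875×0.25×65, 2.4×0.75×0.25×65) = 28.641 kips/bolt; interior L_c = 2.6875 − 0.8125 = 1.875, R_n = 29.25 kips/bolt. φR_n = 0.75 × (1×28.641 + 4×29.25) = 109.2 kips.
Tension rupture (net): A_n = (5.25 − 1×0.875)×0.25 = 1.0938 in² (U = 1.0, A_e = A_n). φR_n = 0.75 × 65 × 1.0938 = 53.3 kips.
Governing: min(112.7, 109.2, 53.3) = 53.3 kips → net-section rupture.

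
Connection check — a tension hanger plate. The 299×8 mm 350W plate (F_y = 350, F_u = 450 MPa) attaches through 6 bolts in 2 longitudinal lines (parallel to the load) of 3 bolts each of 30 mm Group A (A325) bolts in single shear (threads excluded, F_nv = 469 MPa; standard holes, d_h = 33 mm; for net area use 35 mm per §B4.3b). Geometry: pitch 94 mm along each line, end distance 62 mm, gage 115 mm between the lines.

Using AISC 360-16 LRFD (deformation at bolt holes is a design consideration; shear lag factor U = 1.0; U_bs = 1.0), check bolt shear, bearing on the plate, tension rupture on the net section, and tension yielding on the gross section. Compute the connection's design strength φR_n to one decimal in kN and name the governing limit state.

618.3 kN (net-section rupture governs)

Bolt shear: A_b = π(30)²/4 = 706.86 mm². φR_n = 0.75 × 469 × 706.86 × 6 × 1 = 1491.8 kN.
Bearing (8 mm plate, F_u = 450 MPa): end bolts L_c = 62 − 33/2 = 45.5, R_n = min(1.2×45.5×8×450, 2.4×30×8×450) = 196.56 kN/bolt; interior L_c = 94 − 33 = 61, R_n = 259.2 kN/bolt. φR_n = 0.75 × (2×196.56 + 4×259.2) = 1072.4 kN.
Tension rupture (net): A_n = (299 − 2×35)×8 = 1832 mm² (U = 1.0, A_e = A_n). φR_n = 0.75 × 450 × 1832 = 618.3 kN.
Tension yield (gross): A_g = 299×8 = 2392 mm². φR_n = 0.90 × 350 × 2392 = 753.5 kN.
Governing: min(1491.8, 1072.4, 618.3, 753.5) = 618.3 kN → net-section rupture.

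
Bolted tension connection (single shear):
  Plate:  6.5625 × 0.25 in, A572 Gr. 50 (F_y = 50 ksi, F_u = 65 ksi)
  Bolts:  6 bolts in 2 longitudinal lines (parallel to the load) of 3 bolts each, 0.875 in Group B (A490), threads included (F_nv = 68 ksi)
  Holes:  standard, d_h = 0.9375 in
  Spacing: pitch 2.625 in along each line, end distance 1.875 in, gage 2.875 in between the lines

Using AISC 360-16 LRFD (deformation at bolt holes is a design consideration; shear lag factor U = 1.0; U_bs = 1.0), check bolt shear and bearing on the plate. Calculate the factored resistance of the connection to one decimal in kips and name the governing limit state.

Bolt shear: A_b = π(0.875)²/4 = 0.60132 in². φR_n = 0.75 × 68 × 0.60132 × 6 × 1 = 184.0 kips.
Bearing (0.25 in plate, F_u = 65 ksi): end bolts L_c = 1.875 − 0.9375/2 = 1.40625, R_n = min(1.2×1.40625×0.25×65, 2.4×0.875×0.25×65) = 27.422 kips/bolt; interior L_c = 2.625 − 0.9375 = 1.6875, R_n = 32.906 kips/bolt. φR_n = 0.75 × (2×27.422 + 4×32.906) = 139.9 kips.
Governing: min(184.0, 139.9) = 139.9 kips → bearing.

139.9 kips (bearing governs)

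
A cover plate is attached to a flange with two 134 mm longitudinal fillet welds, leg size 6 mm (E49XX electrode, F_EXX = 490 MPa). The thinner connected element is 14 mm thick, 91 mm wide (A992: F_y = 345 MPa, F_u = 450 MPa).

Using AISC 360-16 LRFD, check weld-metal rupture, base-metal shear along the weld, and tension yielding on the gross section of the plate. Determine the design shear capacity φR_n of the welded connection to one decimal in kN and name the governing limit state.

250.7 kN (weld metal governs)

Weld metal: throat = 0.707×6 = 4.242 mm, L = 2×134 = 268 mm. φR_n = 0.75 × 0.6 × 490 × 4.242 × 268 = 250.7 kN.
Base metal shear (14 mm plate): yield φR_n = 1.0×0.6×345×14×268 = 776.7 kN; rupture φR_n = 0.75×0.6×450×14×268 = 759.8 kN; take 759.8 kN (rupture).
Tension yield (gross): A_g = 91×14 = 1274 mm². φR_n = 0.90 × 345 × 1274 = 395.6 kN.
Governing: min(250.7, 759.8, 395.6) = 250.7 kN → weld metal.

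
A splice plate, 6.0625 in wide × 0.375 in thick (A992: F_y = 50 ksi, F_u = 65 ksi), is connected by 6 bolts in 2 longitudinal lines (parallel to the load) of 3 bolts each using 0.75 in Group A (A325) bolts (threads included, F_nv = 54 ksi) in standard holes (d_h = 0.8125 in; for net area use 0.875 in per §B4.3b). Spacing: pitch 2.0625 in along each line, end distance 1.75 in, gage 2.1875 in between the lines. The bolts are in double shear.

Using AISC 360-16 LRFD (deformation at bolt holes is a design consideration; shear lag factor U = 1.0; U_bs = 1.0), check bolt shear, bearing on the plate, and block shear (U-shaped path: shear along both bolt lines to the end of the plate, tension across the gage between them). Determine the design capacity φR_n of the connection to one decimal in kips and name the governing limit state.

104.9 kips (block shear governs)

Bolt shear: A_b = π(0.75)²/4 = 0.44179 in². φR_n = 0.75 × 54 × 0.44179 × 6 × 2 = 214.7 kips.
Bearing (0.375 in plate, F_u = 65 ksi): end bolts L_c = 1.75 − 0.8125/2 = 1.34375, R_n = min(1.2×1.34375×0.375×65, 2.4×0.75×0.375×65) = 39.305 kips/bolt; interior L_c = 2.0625 − 0.8125 = 1.25, R_n = 36.563 kips/bolt. φR_n = 0.75 × (2×39.305 + 4×36.563) = 168.6 kips.
Block shear: shear path 2×[1.75+2×2.0625] = 2×5.875 in, A_gv = 4.4063, A_nv = 2×(5.875 − 2.5×0.875)×0.375 = 2.7656 in²; tension across gage: (2.1875 − 1×0.875)×0.375 = 0.49219 in². R_n = min(0.6×65×2.7656, 0.6×50×4.4063) + 1.0×65×0.49219 = min(107.86, 132.19) + 31.992 = 139.85 kips. φR_n = 0.75 × 139.85 = 104.9 kips.
Governing: min(214.7, 168.6, 104.9) = 104.9 kips → block shear.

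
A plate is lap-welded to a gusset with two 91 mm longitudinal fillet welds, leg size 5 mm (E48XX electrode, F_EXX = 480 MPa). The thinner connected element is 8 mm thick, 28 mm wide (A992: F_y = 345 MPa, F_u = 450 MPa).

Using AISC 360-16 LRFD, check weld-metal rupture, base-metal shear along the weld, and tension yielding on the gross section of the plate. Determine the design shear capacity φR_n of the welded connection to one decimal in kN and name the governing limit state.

69.6 kN (gross-section yield governs)

Weld metal: throat = 0.707×5 = 3.535 mm, L = 2×91 = 182 mm. φR_n = 0.75 × 0.6 × 480 × 3.535 × 182 = 139.0 kN.
Base metal shear (8 mm plate): yield φR_n = 1.0×0.6×345×8×182 = 301.4 kN; rupture φR_n = 0.75×0.6×450×8×182 = 294.8 kN; take 294.8 kN (rupture).
Tension yield (gross): A_g = 28×8 = 224 mm². φR_n = 0.90 × 345 × 224 = 69.6 kN.
Governing: min(139.0, 294.8, 69.6) = 69.6 kN → gross-section yield.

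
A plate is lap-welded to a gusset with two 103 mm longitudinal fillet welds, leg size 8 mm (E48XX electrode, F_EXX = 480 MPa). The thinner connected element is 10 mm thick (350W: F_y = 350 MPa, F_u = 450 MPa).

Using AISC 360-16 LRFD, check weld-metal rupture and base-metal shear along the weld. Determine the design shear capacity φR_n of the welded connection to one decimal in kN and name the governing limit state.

251.7 kN (weld metal governs)

Weld metal: throat = 0.707×8 = 5.656 mm, L = 2×103 = 206 mm. φR_n = 0.75 × 0.6 × 480 × 5.656 × 206 = 251.7 kN.
Base metal shear (10 mm plate): yield φR_n = 1.0×0.6×350×10×206 = 432.6 kN; rupture φR_n = 0.75×0.6×450×10×206 = 417.2 kN; take 417.2 kN (rupture).
Governing: min(251.7, 417.2) = 251.7 kN → weld metal.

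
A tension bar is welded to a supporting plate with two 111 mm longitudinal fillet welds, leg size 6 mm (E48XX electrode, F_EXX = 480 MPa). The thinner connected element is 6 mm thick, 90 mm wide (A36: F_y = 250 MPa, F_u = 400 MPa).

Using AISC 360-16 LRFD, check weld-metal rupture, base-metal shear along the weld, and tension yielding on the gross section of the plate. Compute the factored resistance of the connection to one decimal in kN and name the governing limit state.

Weld metal: throat = 0.707×6 = 4.242 mm, L = 2×111 = 222 mm. φR_n = 0.75 × 0.6 × 480 × 4.242 × 222 = 203.4 kN.
Base metal shear (6 mm plate): yield φR_n = 1.0×0.6×250×6×222 = 199.8 kN; rupture φR_n = 0.75×0.6×400×6×222 = 239.8 kN; take 199.8 kN (yield).
Tension yield (gross): A_g = 90×6 = 540 mm². φR_n = 0.90 × 250 × 540 = 121.5 kN.
Governing: min(203.4, 199.8, 121.5) = 121.5 kN → gross-section yield.

121.5 kN (gross-section yield governs)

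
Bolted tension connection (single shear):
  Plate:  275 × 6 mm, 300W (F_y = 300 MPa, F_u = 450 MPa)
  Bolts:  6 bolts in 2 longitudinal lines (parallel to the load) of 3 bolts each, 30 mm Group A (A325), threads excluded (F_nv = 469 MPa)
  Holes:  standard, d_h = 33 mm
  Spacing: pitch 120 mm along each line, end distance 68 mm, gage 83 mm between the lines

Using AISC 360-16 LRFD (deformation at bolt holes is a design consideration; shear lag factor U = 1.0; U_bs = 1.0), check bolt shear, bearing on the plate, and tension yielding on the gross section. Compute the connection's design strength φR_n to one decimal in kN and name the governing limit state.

445.5 kN (gross-section yield governs)

Bolt shear: A_b = π(30)²/4 = 706.86 mm². φR_n = 0.75 × 469 × 706.86 × 6 × 1 = 1491.8 kN.
Bearing (6 mm plate, F_u = 450 MPa): end bolts L_c = 68 − 33/2 = 51.5, R_n = min(1.2×51.5×6×450, 2.4×30×6×450) = 166.86 kN/bolt; interior L_c = 120 − 33 = 87, R_n = 194.4 kN/bolt. φR_n = 0.75 × (2×166.86 + 4×194.4) = 833.5 kN.
Tension yield (gross): A_g = 275×6 = 1650 mm². φR_n = 0.90 × 300 × 1650 = 445.5 kN.
Governing: min(1491.8, 833.5, 445.5) = 445.5 kN → gross-section yield.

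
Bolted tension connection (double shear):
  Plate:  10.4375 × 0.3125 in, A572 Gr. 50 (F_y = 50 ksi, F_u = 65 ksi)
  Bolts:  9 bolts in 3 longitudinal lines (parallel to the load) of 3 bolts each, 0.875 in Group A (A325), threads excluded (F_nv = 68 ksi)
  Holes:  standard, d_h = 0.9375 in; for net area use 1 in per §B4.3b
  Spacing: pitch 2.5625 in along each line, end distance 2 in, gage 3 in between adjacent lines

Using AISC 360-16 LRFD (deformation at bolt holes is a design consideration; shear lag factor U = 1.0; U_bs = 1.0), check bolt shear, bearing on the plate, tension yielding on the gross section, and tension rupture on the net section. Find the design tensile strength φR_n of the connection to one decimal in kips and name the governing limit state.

Bolt shear: A_b = π(0.875)²/4 = 0.60132 in². φR_n = 0.75 × 68 × 0.60132 × 9 × 2 = 552.0 kips.
Bearing (0.3125 in plate, F_u = 65 ksi): end bolts L_c = 2 − 0.9375/2 = 1.53125, R_n = min(1.2×1.53125×0.3125×65, 2.4×0.875×0.3125×65) = 37.324 kips/bolt; interior L_c = 2.5625 − 0.9375 = 1.625, R_n = 39.609 kips/bolt. φR_n = 0.75 × (3×37.324 + 6×39.609) = 262.2 kips.
Tension yield (gross): A_g = 10.4375×0.3125 = 3.2617 in². φR_n = 0.90 × 50 × 3.2617 = 146.8 kips.
Tension rupture (net): A_n = (10.4375 − 3×1)×0.3125 = 2.3242 in² (U = 1.0, A_e = A_n). φR_n = 0.75 × 65 × 2.3242 = 113.3 kips.
Governing: min(552.0, 262.2, 146.8, 113.3) = 113.3 kips → net-section rupture.

113.3 kips (net-section rupture governs)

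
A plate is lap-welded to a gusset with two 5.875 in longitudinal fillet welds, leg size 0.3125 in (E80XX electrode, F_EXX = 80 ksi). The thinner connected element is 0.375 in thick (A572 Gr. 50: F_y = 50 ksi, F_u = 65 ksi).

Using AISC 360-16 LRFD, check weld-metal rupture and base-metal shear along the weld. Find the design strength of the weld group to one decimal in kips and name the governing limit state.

93.5 kips (weld metal governs)

Weld metal: throat = 0.707×0.3125 = 0.22094 in, L = 2×5.875 = 11.75 in. φR_n = 0.75 × 0.6 × 80 × 0.22094 × 11.75 = 93.5 kips.
Base metal shear (0.375 in plate): yield φR_n = 1.0×0.6×50×0.375×11.75 = 132.2 kips; rupture φR_n = 0.75×0.6×65×0.375×11.75 = 128.9 kips; take 128.9 kips (rupture).
Governing: min(93.5, 128.9) = 93.5 kips → weld metal.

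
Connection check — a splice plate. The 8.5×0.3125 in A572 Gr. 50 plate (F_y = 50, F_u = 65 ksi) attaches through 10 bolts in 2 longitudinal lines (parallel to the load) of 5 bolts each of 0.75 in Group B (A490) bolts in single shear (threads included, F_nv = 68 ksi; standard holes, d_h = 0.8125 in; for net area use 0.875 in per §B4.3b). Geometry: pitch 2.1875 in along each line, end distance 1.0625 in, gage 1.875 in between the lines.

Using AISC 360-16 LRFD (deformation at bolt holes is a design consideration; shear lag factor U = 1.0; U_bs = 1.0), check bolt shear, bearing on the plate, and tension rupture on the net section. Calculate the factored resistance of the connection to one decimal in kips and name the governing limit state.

102.8 kips (net-section rupture governs)

Bolt shear: A_b = π(0.75)²/4 = 0.44179 in². φR_n = 0.75 × 68 × 0.44179 × 10 × 1 = 225.3 kips.
Bearing (0.3125 in plate, F_u = 65 ksi): end bolts L_c = 1.0625 − 0.8125/2 = 0.65625, R_n = min(1.2×0.65625×0.3125×65, 2.4×0.75×0.3125×65) = 15.996 kips/bolt; interior L_c = 2.1875 − 0.8125 = 1.375, R_n = 33.516 kips/bolt. φR_n = 0.75 × (2×15.996 + 8×33.516) = 225.1 kips.
Tension rupture (net): A_n = (8.5 − 2×0.875)×0.3125 = 2.1094 in² (U = 1.0, A_e = A_n). φR_n = 0.75 × 65 × 2.1094 = 102.8 kips.
Governing: min(225.3, 225.1, 102.8) = 102.8 kips → net-section rupture.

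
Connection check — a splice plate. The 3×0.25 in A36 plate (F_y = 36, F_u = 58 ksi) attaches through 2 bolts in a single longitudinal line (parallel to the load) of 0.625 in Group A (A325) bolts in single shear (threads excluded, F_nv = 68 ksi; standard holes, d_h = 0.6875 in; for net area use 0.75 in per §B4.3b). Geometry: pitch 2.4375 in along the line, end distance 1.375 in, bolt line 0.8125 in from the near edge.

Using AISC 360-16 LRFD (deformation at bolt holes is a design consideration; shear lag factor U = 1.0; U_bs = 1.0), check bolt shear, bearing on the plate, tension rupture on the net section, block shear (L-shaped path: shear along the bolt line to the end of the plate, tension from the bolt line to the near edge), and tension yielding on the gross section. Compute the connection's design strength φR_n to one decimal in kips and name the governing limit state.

Bolt shear: A_b = π(0.625)²/4 = 0.3068 in². φR_n = 0.75 × 68 × 0.3068 × 2 × 1 = 31.3 kips.
Bearing (0.25 in plate, F_u = 58 ksi): end bolts L_c = 1.375 − 0.6875/2 = 1.03125, R_n = min(1.2×1.03125×0.25×58, 2.4×0.625×0.25×58) = 17.944 kips/bolt; interior L_c = 2.4375 − 0.6875 = 1.75, R_n = 21.75 kips/bolt. φR_n = 0.75 × (1×17.944 + 1×21.75) = 29.8 kips.
Tension rupture (net): A_n = (3 − 1×0.75)×0.25 = 0.5625 in² (U = 1.0, A_e = A_n). φR_n = 0.75 × 58 × 0.5625 = 24.5 kips.
Block shear: shear path 1×[1.375+1×2.4375] = 1×3.8125 in, A_gv = 0.95313, A_nv = 1×(3.8125 − 1.5×0.75)×0.25 = 0.67188 in²; tension to near edge: (0.8125 − 0.5×0.75)×0.25 = 0.10938 in². R_n = min(0.6×58×0.67188, 0.6×36×0.95313) + 1.0×58×0.10938 = min(23.381, 20.588) + 6.344 = 26.932 kips. φR_n = 0.75 × 26.932 = 20.2 kips.
Tension yield (gross): A_g = 3×0.25 = 0.75 in². φR_n = 0.90 × 36 × 0.75 = 24.3 kips.
Governing: min(31.3, 29.8, 24.5, 20.2, 24.3) = 20.2 kips → block shear.

20.2 kips (block shear governs)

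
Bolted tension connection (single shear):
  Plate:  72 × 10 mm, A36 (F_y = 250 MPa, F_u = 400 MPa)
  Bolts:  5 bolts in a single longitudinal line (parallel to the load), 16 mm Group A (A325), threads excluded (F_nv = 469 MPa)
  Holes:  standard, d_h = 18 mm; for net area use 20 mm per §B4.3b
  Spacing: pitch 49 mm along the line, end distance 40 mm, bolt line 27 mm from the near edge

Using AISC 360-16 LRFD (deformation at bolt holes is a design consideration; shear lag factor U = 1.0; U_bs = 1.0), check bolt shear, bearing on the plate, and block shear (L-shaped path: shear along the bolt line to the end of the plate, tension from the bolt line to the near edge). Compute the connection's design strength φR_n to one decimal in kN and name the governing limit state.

313.8 kN (block shear governs)

Bolt shear: A_b = π(16)²/4 = 201.06 mm². φR_n = 0.75 × 469 × 201.06 × 5 × 1 = 353.6 kN.
Bearing (10 mm plate, F_u = 400 MPa): end bolts L_c = 40 − 18/2 = 31, R_n = min(1.2×31×10×400, 2.4×16×10×400) = 148.8 kN/bolt; interior L_c = 49 − 18 = 31, R_n = 148.8 kN/bolt. φR_n = 0.75 × (1×148.8 + 4×148.8) = 558.0 kN.
Block shear: shear path 1×[40+4×49] = 1×236 mm, A_gv = 2360, A_nv = 1×(236 − 4.5×20)×10 = 1460 mm²; tension to near edge: (27 − 0.5×20)×10 = 170 mm². R_n = min(0.6×400×1460, 0.6×250×2360) + 1.0×400×170 = min(350.4, 354) + 68 = 418.4 kN. φR_n = 0.75 × 418.4 = 313.8 kN.
Governing: min(353.6, 558.0, 313.8) = 313.8 kN → block shear.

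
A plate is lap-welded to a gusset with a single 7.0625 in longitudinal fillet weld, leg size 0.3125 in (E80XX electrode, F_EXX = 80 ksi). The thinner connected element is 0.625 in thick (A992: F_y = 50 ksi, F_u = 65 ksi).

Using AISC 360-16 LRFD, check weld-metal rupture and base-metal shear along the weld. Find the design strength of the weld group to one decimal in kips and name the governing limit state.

Weld metal: throat = 0.707×0.3125 = 0.22094 in, L = 7.0625 in. φR_n = 0.75 × 0.6 × 80 × 0.22094 × 7.0625 = 56.2 kips.
Base metal shear (0.625 in plate): yield φR_n = 1.0×0.6×50×0.625×7.0625 = 132.4 kips; rupture φR_n = 0.75×0.6×65×0.625×7.0625 = 129.1 kips; take 129.1 kips (rupture).
Governing: min(56.2, 129.1) = 56.2 kips → weld metal.

56.2 kips (weld metal governs)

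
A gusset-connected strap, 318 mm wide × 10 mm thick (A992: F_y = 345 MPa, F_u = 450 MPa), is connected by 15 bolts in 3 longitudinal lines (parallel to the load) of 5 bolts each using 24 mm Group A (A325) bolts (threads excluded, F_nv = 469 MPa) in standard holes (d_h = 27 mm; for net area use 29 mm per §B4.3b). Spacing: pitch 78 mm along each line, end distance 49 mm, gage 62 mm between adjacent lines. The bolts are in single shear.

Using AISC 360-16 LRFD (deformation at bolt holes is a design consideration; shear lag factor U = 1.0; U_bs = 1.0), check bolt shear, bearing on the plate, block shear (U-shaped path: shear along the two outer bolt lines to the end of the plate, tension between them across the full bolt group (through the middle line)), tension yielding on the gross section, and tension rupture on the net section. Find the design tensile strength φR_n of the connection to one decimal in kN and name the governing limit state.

Bolt shear: A_b = π(24)²/4 = 452.39 mm². φR_n = 0.75 × 469 × 452.39 × 15 × 1 = 2386.9 kN.
Bearing (10 mm plate, F_u = 450 MPa): end bolts L_c = 49 − 27/2 = 35.5, R_n = min(1.2×35.5×10×450, 2.4×24×10×450) = 191.7 kN/bolt; interior L_c = 78 − 27 = 51, R_n = 259.2 kN/bolt. φR_n = 0.75 × (3×191.7 + 12×259.2) = 2764.1 kN.
Block shear: shear path 2×[49+4×78] = 2×361 mm, A_gv = 7220, A_nv = 2×(361 − 4.5×29)×10 = 4610 mm²; tension across gage: (124 − 2×29)×10 = 660 mm². R_n = min(0.6×450×4610, 0.6×345×7220) + 1.0×450×660 = min(1244.7, 1494.5) + 297 = 1541.7 kN. φR_n = 0.75 × 1541.7 = 1156.3 kN.
Tension yield (gross): A_g = 318×10 = 3180 mm². φR_n = 0.90 × 345 × 3180 = 987.4 kN.
Tension rupture (net): A_n = (318 − 3×29)×10 = 2310 mm² (U = 1.0, A_e = A_n). φR_n = 0.75 × 450 × 2310 = 779.6 kN.
Governing: min(2386.9, 2764.1, 1156.3, 987.4, 779.6) = 779.6 kN → net-section rupture.

779.6 kN (net-section rupture governs)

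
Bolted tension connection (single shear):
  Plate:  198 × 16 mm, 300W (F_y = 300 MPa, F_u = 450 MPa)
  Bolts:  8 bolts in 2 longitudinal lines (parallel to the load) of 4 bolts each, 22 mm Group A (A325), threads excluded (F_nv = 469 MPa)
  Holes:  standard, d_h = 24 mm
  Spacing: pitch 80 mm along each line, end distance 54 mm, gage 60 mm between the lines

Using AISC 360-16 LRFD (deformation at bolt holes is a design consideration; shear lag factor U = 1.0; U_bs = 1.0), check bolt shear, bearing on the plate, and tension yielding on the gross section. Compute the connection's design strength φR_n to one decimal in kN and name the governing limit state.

Bolt shear: A_b = π(22)²/4 = 380.13 mm². φR_n = 0.75 × 469 × 380.13 × 8 × 1 = 1069.7 kN.
Bearing (16 mm plate, F_u = 450 MPa): end bolts L_c = 54 − 24/2 = 42, R_n = min(1.2×42×16×450, 2.4×22×16×450) = 362.88 kN/bolt; interior L_c = 80 − 24 = 56, R_n = 380.16 kN/bolt. φR_n = 0.75 × (2×362.88 + 6×380.16) = 2255.0 kN.
Tension yield (gross): A_g = 198×16 = 3168 mm². φR_n = 0.90 × 300 × 3168 = 855.4 kN.
Governing: min(1069.7, 2255.0, 855.4) = 855.4 kN → gross-section yield.

855.4 kN (gross-section yield governs)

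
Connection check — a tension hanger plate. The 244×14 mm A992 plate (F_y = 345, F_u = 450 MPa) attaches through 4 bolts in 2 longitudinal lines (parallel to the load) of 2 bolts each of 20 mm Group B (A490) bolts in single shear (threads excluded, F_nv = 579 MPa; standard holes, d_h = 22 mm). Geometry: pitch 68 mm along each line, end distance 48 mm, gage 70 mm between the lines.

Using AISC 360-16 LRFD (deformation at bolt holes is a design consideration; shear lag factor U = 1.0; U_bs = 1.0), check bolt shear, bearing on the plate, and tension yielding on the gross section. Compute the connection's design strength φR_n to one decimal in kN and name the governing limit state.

Bolt shear: A_b = π(20)²/4 = 314.16 mm². φR_n = 0.75 × 579 × 314.16 × 4 × 1 = 545.7 kN.
Bearing (14 mm plate, F_u = 450 MPa): end bolts L_c = 48 − 22/2 = 37, R_n = min(1.2×37×14×450, 2.4×20×14×450) = 279.72 kN/bolt; interior L_c = 68 − 22 = 46, R_n = 302.4 kN/bolt. φR_n = 0.75 × (2×279.72 + 2×302.4) = 873.2 kN.
Tension yield (gross): A_g = 244×14 = 3416 mm². φR_n = 0.90 × 345 × 3416 = 1060.7 kN.
Governing: min(545.7, 873.2, 1060.7) = 545.7 kN → bolt shear.

545.7 kN (bolt shear governs)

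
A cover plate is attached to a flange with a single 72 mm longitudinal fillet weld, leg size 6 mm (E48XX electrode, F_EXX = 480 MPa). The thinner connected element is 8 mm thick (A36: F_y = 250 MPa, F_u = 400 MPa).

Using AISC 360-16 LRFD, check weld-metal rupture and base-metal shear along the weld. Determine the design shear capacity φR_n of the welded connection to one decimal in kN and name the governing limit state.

66.0 kN (weld metal governs)

Weld metal: throat = 0.707×6 = 4.242 mm, L = 72 mm. φR_n = 0.75 × 0.6 × 480 × 4.242 × 72 = 66.0 kN.
Base metal shear (8 mm plate): yield φR_n = 1.0×0.6×250×8×72 = 86.4 kN; rupture φR_n = 0.75×0.6×400×8×72 = 103.7 kN; take 86.4 kN (yield).
Governing: min(66.0, 86.4) = 66.0 kN → weld metal.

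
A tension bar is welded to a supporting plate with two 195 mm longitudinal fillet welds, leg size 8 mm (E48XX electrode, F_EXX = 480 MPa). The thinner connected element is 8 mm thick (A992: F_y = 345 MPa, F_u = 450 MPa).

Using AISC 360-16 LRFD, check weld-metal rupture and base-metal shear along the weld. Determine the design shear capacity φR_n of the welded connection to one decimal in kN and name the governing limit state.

Weld metal: throat = 0.707×8 = 5.656 mm, L = 2×195 = 390 mm. φR_n = 0.75 × 0.6 × 480 × 5.656 × 390 = 476.5 kN.
Base metal shear (8 mm plate): yield φR_n = 1.0×0.6×345×8×390 = 645.8 kN; rupture φR_n = 0.75×0.6×450×8×390 = 631.8 kN; take 631.8 kN (rupture).
Governing: min(476.5, 631.8) = 476.5 kN → weld metal.

476.5 kN (weld metal governs)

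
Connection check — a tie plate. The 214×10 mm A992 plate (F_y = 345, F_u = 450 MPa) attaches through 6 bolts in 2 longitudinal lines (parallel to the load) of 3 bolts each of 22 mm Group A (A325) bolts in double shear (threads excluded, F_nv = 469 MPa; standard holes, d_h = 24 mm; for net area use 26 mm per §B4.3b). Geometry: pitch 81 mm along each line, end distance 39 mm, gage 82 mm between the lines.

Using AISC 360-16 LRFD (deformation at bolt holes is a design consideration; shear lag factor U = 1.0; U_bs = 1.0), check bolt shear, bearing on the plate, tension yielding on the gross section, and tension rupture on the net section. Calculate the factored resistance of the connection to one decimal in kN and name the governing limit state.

Bolt shear: A_b = π(22)²/4 = 380.13 mm². φR_n = 0.75 × 469 × 380.13 × 6 × 2 = 1604.5 kN.
Bearing (10 mm plate, F_u = 450 MPa): end bolts L_c = 39 − 24/2 = 27, R_n = min(1.2×27×10×450, 2.4×22×10×450) = 145.8 kN/bolt; interior L_c = 81 − 24 = 57, R_n = 237.6 kN/bolt. φR_n = 0.75 × (2×145.8 + 4×237.6) = 931.5 kN.
Tension yield (gross): A_g = 214×10 = 2140 mm². φR_n = 0.90 × 345 × 2140 = 664.5 kN.
Tension rupture (net): A_n = (214 − 2×26)×10 = 1620 mm² (U = 1.0, A_e = A_n). φR_n = 0.75 × 450 × 1620 = 546.8 kN.
Governing: min(1604.5, 931.5, 664.5, 546.8) = 546.8 kN → net-section rupture.

546.8 kN (net-section rupture governs)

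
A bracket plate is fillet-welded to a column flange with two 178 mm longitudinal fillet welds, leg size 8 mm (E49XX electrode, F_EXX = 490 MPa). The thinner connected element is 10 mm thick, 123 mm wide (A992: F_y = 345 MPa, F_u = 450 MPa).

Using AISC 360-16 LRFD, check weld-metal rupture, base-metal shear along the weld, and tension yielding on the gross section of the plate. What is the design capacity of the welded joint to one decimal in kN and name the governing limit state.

Weld metal: throat = 0.707×8 = 5.656 mm, L = 2×178 = 356 mm. φR_n = 0.75 × 0.6 × 490 × 5.656 × 356 = 444.0 kN.
Base metal shear (10 mm plate): yield φR_n = 1.0×0.6×345×10×356 = 736.9 kN; rupture φR_n = 0.75×0.6×450×10×356 = 720.9 kN; take 720.9 kN (rupture).
Tension yield (gross): A_g = 123×10 = 1230 mm². φR_n = 0.90 × 345 × 1230 = 381.9 kN.
Governing: min(444.0, 720.9, 381.9) = 381.9 kN → gross-section yield.

381.9 kN (gross-section yield governs)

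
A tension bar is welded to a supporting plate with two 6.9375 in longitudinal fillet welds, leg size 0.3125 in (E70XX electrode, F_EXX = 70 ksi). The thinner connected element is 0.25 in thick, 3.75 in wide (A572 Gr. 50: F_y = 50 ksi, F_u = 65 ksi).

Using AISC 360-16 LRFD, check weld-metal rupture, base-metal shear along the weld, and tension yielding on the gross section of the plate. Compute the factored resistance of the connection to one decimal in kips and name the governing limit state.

Weld metal: throat = 0.707×0.3125 = 0.22094 in, L = 2×6.9375 = 13.875 in. φR_n = 0.75 × 0.6 × 70 × 0.22094 × 13.875 = 96.6 kips.
Base metal shear (0.25 in plate): yield φR_n = 1.0×0.6×50×0.25×13.875 = 104.1 kips; rupture φR_n = 0.75×0.6×65×0.25×13.875 = 101.5 kips; take 101.5 kips (rupture).
Tension yield (gross): A_g = 3.75×0.25 = 0.9375 in². φR_n = 0.90 × 50 × 0.9375 = 42.2 kips.
Governing: min(96.6, 101.5, 42.2) = 42.2 kips → gross-section yield.

42.2 kips (gross-section yield governs)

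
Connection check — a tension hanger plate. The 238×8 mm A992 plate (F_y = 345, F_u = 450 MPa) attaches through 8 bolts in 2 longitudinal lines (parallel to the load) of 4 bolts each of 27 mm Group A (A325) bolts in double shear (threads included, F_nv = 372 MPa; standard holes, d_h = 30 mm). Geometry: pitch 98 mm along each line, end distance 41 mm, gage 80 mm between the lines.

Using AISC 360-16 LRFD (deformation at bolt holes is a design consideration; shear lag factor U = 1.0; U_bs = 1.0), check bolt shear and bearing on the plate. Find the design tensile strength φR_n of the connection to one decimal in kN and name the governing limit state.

1218.2 kN (bearing governs)

Bolt shear: A_b = π(27)²/4 = 572.56 mm². φR_n = 0.75 × 372 × 572.56 × 8 × 2 = 2555.9 kN.
Bearing (8 mm plate, F_u = 450 MPa): end bolts L_c = 41 − 30/2 = 26, R_n = min(1.2×26×8×450, 2.4×27×8×450) = 112.32 kN/bolt; interior L_c = 98 − 30 = 68, R_n = 233.28 kN/bolt. φR_n = 0.75 × (2×112.32 + 6×233.28) = 1218.2 kN.
Governing: min(2555.9, 1218.2) = 1218.2 kN → bearing.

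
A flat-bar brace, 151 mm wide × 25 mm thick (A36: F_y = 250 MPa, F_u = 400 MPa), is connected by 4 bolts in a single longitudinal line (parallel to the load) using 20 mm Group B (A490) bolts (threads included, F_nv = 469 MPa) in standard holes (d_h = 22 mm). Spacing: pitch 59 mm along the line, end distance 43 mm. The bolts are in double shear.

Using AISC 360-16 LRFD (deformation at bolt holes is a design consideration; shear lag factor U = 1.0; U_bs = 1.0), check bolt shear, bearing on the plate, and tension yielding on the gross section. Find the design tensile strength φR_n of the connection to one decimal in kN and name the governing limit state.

Bolt shear: A_b = π(20)²/4 = 314.16 mm². φR_n = 0.75 × 469 × 314.16 × 4 × 2 = 884.0 kN.
Bearing (25 mm plate, F_u = 400 MPa): end bolts L_c = 43 − 22/2 = 32, R_n = min(1.2×32×25×400, 2.4×20×25×400) = 384 kN/bolt; interior L_c = 59 − 22 = 37, R_n = 444 kN/bolt. φR_n = 0.75 × (1×384 + 3×444) = 1287.0 kN.
Tension yield (gross): A_g = 151×25 = 3775 mm². φR_n = 0.90 × 250 × 3775 = 849.4 kN.
Governing: min(884.0, 1287.0, 849.4) = 849.4 kN → gross-section yield.

849.4 kN (gross-section yield governs)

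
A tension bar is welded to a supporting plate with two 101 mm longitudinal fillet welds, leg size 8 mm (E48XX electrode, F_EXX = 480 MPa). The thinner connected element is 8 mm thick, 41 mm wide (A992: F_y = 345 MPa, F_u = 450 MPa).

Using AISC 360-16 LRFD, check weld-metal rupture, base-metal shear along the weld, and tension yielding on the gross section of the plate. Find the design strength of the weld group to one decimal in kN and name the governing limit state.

Weld metal: throat = 0.707×8 = 5.656 mm, L = 2×101 = 202 mm. φR_n = 0.75 × 0.6 × 480 × 5.656 × 202 = 246.8 kN.
Base metal shear (8 mm plate): yield φR_n = 1.0×0.6×345×8×202 = 334.5 kN; rupture φR_n = 0.75×0.6×450×8×202 = 327.2 kN; take 327.2 kN (rupture).
Tension yield (gross): A_g = 41×8 = 328 mm². φR_n = 0.90 × 345 × 328 = 101.8 kN.
Governing: min(246.8, 327.2, 101.8) = 101.8 kN → gross-section yield.

101.8 kN (gross-section yield governs)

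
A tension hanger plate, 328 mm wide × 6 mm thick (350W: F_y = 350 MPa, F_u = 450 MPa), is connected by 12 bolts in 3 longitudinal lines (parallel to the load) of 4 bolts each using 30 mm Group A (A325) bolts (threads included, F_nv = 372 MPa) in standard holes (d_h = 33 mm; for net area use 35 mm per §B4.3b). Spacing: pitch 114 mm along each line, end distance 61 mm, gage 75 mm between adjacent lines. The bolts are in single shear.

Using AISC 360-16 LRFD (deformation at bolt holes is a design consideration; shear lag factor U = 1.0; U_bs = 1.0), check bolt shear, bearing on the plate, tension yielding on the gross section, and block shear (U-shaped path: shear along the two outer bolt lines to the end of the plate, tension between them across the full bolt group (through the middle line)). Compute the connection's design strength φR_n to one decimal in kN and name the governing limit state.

619.9 kN (gross-section yield governs)

Bolt shear: A_b = π(30)²/4 = 706.86 mm². φR_n = 0.75 × 372 × 706.86 × 12 × 1 = 2366.6 kN.
Bearing (6 mm plate, F_u = 450 MPa): end bolts L_c = 61 − 33/2 = 44.5, R_n = min(1.2×44.5×6×450, 2.4×30×6×450) = 144.18 kN/bolt; interior L_c = 114 − 33 = 81, R_n = 194.4 kN/bolt. φR_n = 0.75 × (3×144.18 + 9×194.4) = 1636.6 kN.
Tension yield (gross): A_g = 328×6 = 1968 mm². φR_n = 0.90 × 350 × 1968 = 619.9 kN.
Block shear: shear path 2×[61+3×114] = 2×403 mm, A_gv = 4836, A_nv = 2×(403 − 3.5×35)×6 = 3366 mm²; tension across gage: (150 − 2×35)×6 = 480 mm². R_n = min(0.6×450×3366, 0.6×350×4836) + 1.0×450×480 = min(908.82, 1015.6) + 216 = 1124.8 kN. φR_n = 0.75 × 1124.8 = 843.6 kN.
Governing: min(2366.6, 1636.6, 619.9, 843.6) = 619.9 kN → gross-section yield.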